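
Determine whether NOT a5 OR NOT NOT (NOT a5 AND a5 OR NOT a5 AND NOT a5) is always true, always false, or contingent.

NOT a5 OR NOT NOT (NOT a5 AND a5 OR NOT a5 AND NOT a5)
= NOT a5 OR NOT NOT NOT a5   [distribution]
= NOT a5 OR NOT a5   [double negation]
= NOT a5   [idempotence]
This depends on a5, so it is not a constant.

contingent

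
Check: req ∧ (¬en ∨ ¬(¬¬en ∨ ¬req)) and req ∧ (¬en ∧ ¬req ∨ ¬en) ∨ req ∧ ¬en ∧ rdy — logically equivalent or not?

Yes

E1: req ∧ (¬en ∨ ¬(¬¬en ∨ ¬req))
    = req ∧ (¬en ∨ ¬en ∧ req)   — De Morgan
    = req ∧ ¬en   — absorption
E2: req ∧ (¬en ∧ ¬req ∨ ¬en) ∨ req ∧ ¬en ∧ rdy
    = req ∧ ¬en ∨ req ∧ ¬en ∧ rdy   — absorption
    = req ∧ ¬en   — absorption
Both reduce to req ∧ ¬en, so they are equivalent.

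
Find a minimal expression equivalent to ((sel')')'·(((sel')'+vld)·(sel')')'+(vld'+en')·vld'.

((sel')')'·(((sel')'+vld)·(sel')')'+(vld'+en')·vld'
= ((sel')')'·(((sel')'+vld)·(sel')')'+vld'   [absorption]
= ((sel')')'·((sel')')'+vld'   [absorption]
= ((sel')')'+vld'   [idempotence]
= sel'+vld'   [double negation]

sel'+vld'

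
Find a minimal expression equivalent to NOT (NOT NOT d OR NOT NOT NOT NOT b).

NOT d AND NOT b

NOT (NOT NOT d OR NOT NOT NOT NOT b)
= NOT (NOT NOT d OR NOT NOT b)   — double negation
= NOT d AND NOT b   — De Morgan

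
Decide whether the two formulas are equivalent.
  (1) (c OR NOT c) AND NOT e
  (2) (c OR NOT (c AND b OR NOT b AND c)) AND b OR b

E1: (c OR NOT c) AND NOT e
    = NOT e   [complement / identity]
E2: (c OR NOT (c AND b OR NOT b AND c)) AND b OR b
    = (c OR NOT c) AND b OR b   [distribution]
    = b OR b   [complement / identity]
    = b   [idempotence]
These differ: at b=0, c=0, e=0, E1 = 1 but E2 = 0.

No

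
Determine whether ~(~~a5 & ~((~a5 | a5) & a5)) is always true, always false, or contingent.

always true

~(~~a5 & ~((~a5 | a5) & a5))
= ~a5 | (~a5 | a5) & a5
= ~a5 | a5
= 1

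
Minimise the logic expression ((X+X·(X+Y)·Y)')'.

X

((X+X·(X+Y)·Y)')'
= ((X+X·Y)')'   [absorption]
= (X')'   [absorption]
= X   [double negation]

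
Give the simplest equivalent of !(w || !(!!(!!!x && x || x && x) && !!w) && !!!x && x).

!(w || !(!!(!!!x && x || x && x) && !!w) && !!!x && x)
= !(w || !(!!(!!!x && x || x && x) && !!w) && !x && x)   [double negation]
= !(w || !(!!(!x && x || x && x) && !!w) && !x && x)   [double negation]
= !(w || !(!!x && !!w) && !x && x)   [distribution]
= !(w || (!x || !w) && !x && x)   [De Morgan]
= !(w || !x && x)   [absorption]
= !w   [complement / identity]

!w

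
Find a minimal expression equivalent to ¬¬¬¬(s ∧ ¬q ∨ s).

s

¬¬¬¬(s ∧ ¬q ∨ s)
= ¬¬(s ∧ ¬q ∨ s)   — double negation
= s ∧ ¬q ∨ s   — double negation
= s   — absorption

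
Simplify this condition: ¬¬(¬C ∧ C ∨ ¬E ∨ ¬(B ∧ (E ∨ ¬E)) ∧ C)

¬¬(¬C ∧ C ∨ ¬E ∨ ¬(B ∧ (E ∨ ¬E)) ∧ C)
= ¬¬(¬C ∧ C ∨ ¬E ∨ ¬B ∧ C)   [complement / identity]
= ¬¬(¬E ∨ ¬B ∧ C)   [complement / identity]
= ¬E ∨ ¬B ∧ C   [double negation]

¬E ∨ ¬B ∧ C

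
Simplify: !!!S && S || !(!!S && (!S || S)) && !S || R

!!!S && S || !(!!S && (!S || S)) && !S || R
= !!!S && S || !!!S && !S || R   — complement / identity
= !!!S || R   — distribution
= !S || R   — double negation

!S || R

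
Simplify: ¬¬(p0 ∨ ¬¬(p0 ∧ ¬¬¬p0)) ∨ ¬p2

p0 ∨ ¬p2

¬¬(p0 ∨ ¬¬(p0 ∧ ¬¬¬p0)) ∨ ¬p2
= ¬¬(p0 ∨ ¬¬(p0 ∧ ¬p0)) ∨ ¬p2
= ¬¬(p0 ∨ p0 ∧ ¬p0) ∨ ¬p2
= p0 ∨ p0 ∧ ¬p0 ∨ ¬p2
= p0 ∨ ¬p2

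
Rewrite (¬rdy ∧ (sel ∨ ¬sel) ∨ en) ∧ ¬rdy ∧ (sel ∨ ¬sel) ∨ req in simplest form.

(¬rdy ∧ (sel ∨ ¬sel) ∨ en) ∧ ¬rdy ∧ (sel ∨ ¬sel) ∨ req
= ¬rdy ∧ (sel ∨ ¬sel) ∨ req
= ¬rdy ∨ req

¬rdy ∨ req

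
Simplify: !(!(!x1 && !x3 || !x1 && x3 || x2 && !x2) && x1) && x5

!(!(!x1 && !x3 || !x1 && x3 || x2 && !x2) && x1) && x5
= !(!(!x1 || x2 && !x2) && x1) && x5   (distribution)
= !(!!x1 && x1) && x5   (complement / identity)
= !(x1 && x1) && x5   (double negation)
= !x1 && x5   (idempotence)

!x1 && x5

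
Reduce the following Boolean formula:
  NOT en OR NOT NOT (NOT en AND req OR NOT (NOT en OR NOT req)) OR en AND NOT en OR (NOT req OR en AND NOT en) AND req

NOT en OR NOT NOT (NOT en AND req OR NOT (NOT en OR NOT req)) OR en AND NOT en OR (NOT req OR en AND NOT en) AND req
= NOT en OR NOT NOT (NOT en AND req OR NOT (NOT en OR NOT req)) OR en AND NOT en OR NOT req AND req   [complement / identity]
= NOT en OR NOT NOT (NOT en AND req OR NOT (NOT en OR NOT req)) OR NOT req AND req   [complement / identity]
= NOT en OR NOT NOT (NOT en AND req OR en AND req) OR NOT req AND req   [De Morgan]
= NOT en OR NOT NOT req OR NOT req AND req   [distribution]
= NOT en OR NOT NOT req   [complement / identity]
= NOT en OR req   [double negation]

NOT en OR req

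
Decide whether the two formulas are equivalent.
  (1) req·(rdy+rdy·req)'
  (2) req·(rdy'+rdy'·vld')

Yes

E1: req·(rdy+rdy·req)'
    = req·rdy'   (absorption)
E2: req·(rdy'+rdy'·vld')
    = req·rdy'   (absorption)
Both reduce to req·rdy', so they are equivalent.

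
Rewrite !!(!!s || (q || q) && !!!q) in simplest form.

!!(!!s || (q || q) && !!!q)
= !!(!!s || q && !!!q)   — idempotence
= !!(!!s || q && !q)   — double negation
= !!!!s   — complement / identity
= !!s   — double negation
= s   — double negation

s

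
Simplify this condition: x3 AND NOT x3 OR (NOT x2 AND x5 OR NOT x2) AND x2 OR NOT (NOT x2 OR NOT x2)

x3 AND NOT x3 OR (NOT x2 AND x5 OR NOT x2) AND x2 OR NOT (NOT x2 OR NOT x2)
= x3 AND NOT x3 OR NOT x2 AND x2 OR NOT (NOT x2 OR NOT x2)   (absorption)
= x3 AND NOT x3 OR NOT x2 AND x2 OR x2 AND x2   (De Morgan)
= NOT x2 AND x2 OR x2 AND x2   (complement / identity)
= x2   (distribution)

x2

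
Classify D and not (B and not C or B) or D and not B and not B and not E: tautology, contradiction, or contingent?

D and not (B and not C or B) or D and not B and not B and not E
= D and not (B and not C or B) or D and not B and not E
= D and not B or D and not B and not E
= D and not B
This depends on B, D, so it is not a constant.

contingent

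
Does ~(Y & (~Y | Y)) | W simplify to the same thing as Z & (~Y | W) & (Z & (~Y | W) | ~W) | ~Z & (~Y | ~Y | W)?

Yes

E1: ~(Y & (~Y | Y)) | W
    = ~Y | W   — complement / identity
E2: Z & (~Y | W) & (Z & (~Y | W) | ~W) | ~Z & (~Y | ~Y | W)
    = Z & (~Y | W) | ~Z & (~Y | ~Y | W)   — absorption
    = Z & (~Y | W) | ~Z & (~Y | W)   — idempotence
    = ~Y | W   — distribution
Both reduce to ~Y | W, so they are equivalent.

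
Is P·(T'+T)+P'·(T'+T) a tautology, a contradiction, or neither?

tautology

P·(T'+T)+P'·(T'+T)
= (T'+T)·(P+P')   [distribution]
= T'+T   [complement / identity]
= 1   [complement]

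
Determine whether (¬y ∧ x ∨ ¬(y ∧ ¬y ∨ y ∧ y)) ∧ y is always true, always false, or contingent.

always false

(¬y ∧ x ∨ ¬(y ∧ ¬y ∨ y ∧ y)) ∧ y
= (¬y ∧ x ∨ ¬y) ∧ y   [distribution]
= ¬y ∧ y   [absorption]
= False   [complement]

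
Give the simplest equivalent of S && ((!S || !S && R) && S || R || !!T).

S && (R || T)

S && ((!S || !S && R) && S || R || !!T)
= S && ((!S || !S && R) && S || R || T)   [double negation]
= S && (!S && S || R || T)   [absorption]
= S && (R || T)   [complement / identity]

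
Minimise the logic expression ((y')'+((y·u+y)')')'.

y'

((y')'+((y·u+y)')')'
= (y+((y·u+y)')')'
= (y+(y')')'
= (y+y)'
= y'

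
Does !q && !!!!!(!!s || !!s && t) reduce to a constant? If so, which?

no

!q && !!!!!(!!s || !!s && t)
= !q && !!!(!!s || !!s && t)   — double negation
= !q && !!!!!s   — absorption
= !q && !!!s   — double negation
= !q && !s   — double negation
This depends on q, s, so it is not a constant.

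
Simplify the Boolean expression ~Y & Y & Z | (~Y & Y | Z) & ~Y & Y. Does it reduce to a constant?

0

~Y & Y & Z | (~Y & Y | Z) & ~Y & Y
= ~Y & Y & Z | ~Y & Y
= ~Y & Y
= 0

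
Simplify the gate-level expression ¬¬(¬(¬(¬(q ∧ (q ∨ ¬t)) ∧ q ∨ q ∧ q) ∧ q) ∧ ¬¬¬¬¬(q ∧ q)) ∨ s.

¬¬(¬(¬(¬(q ∧ (q ∨ ¬t)) ∧ q ∨ q ∧ q) ∧ q) ∧ ¬¬¬¬¬(q ∧ q)) ∨ s
= ¬¬(¬(¬(¬q ∧ q ∨ q ∧ q) ∧ q) ∧ ¬¬¬¬¬(q ∧ q)) ∨ s   (absorption)
= ¬(¬(¬q ∧ q ∨ q ∧ q) ∧ q ∨ ¬¬¬¬(q ∧ q)) ∨ s   (De Morgan)
= ¬(¬q ∧ q ∨ ¬¬¬¬(q ∧ q)) ∨ s   (distribution)
= ¬(¬q ∧ q ∨ ¬¬(q ∧ q)) ∨ s   (double negation)
= ¬(¬q ∧ q ∨ q ∧ q) ∨ s   (double negation)
= ¬q ∨ s   (distribution)

¬q ∨ s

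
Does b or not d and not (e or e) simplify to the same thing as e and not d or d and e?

E1: b or not d and not (e or e)
    = b or not d and not e
E2: e and not d or d and e
    = e
These differ: at b=1, d=0, e=0, E1 = 1 but E2 = 0.

No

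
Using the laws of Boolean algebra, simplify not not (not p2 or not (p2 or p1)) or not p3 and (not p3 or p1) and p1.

not not (not p2 or not (p2 or p1)) or not p3 and (not p3 or p1) and p1
= not not (not p2 or not (p2 or p1)) or not p3 and p1   — absorption
= not (p2 and (p2 or p1)) or not p3 and p1   — De Morgan
= not p2 or not p3 and p1   — absorption

not p2 or not p3 and p1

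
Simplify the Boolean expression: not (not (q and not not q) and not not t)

q or not t

not (not (q and not not q) and not not t)
= q and not not q or not t   [De Morgan]
= q and q or not t   [double negation]
= q or not t   [idempotence]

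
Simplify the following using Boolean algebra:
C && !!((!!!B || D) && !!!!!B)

C && !B

C && !!((!!!B || D) && !!!!!B)
= C && !!((!!!B || D) && !!!B)   (double negation)
= C && !!!!!B   (absorption)
= C && !!!B   (double negation)
= C && !B   (double negation)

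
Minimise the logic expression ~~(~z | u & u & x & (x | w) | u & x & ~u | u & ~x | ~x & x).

~~(~z | u & u & x & (x | w) | u & x & ~u | u & ~x | ~x & x)
= ~~(~z | u & u & x | u & x & ~u | u & ~x | ~x & x)   (absorption)
= ~~(~z | u & x | u & ~x | ~x & x)   (distribution)
= ~~(~z | u & x | u & ~x)   (complement / identity)
= ~~(~z | u)   (distribution)
= ~z | u   (double negation)

~z | u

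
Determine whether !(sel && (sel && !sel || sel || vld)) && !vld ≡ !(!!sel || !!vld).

Yes

E1: !(sel && (sel && !sel || sel || vld)) && !vld
    = !(sel && (sel || vld)) && !vld   [complement / identity]
    = !sel && !vld   [absorption]
E2: !(!!sel || !!vld)
    = !sel && !vld   [De Morgan]
Both reduce to !sel && !vld, so they are equivalent.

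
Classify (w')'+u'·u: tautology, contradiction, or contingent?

contingent

(w')'+u'·u
= w+u'·u   — double negation
= w   — complement / identity
This depends on w, so it is not a constant.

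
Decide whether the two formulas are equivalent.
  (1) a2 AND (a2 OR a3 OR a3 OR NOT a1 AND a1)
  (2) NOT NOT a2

E1: a2 AND (a2 OR a3 OR a3 OR NOT a1 AND a1)
    = a2 AND (a2 OR a3 OR a3)
    = a2 AND (a2 OR a3)
    = a2
E2: NOT NOT a2
    = a2
Both reduce to a2, so they are equivalent.

Yes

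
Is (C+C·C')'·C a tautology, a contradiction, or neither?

(C+C·C')'·C
= C'·C
= 0

contradiction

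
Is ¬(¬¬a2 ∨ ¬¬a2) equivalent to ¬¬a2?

E1: ¬(¬¬a2 ∨ ¬¬a2)
    = ¬¬¬a2   [idempotence]
    = ¬a2   [double negation]
E2: ¬¬a2
    = a2   [double negation]
These differ: at a2=0, E1 = 1 but E2 = 0.

No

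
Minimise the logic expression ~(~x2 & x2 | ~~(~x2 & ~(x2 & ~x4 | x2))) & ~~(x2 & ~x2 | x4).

~(~x2 & x2 | ~~(~x2 & ~(x2 & ~x4 | x2))) & ~~(x2 & ~x2 | x4)
= ~(~x2 & x2 | ~~(~x2 & ~(x2 & ~x4 | x2))) & ~~x4   (complement / identity)
= ~(~x2 & x2 | ~x2 & ~(x2 & ~x4 | x2)) & ~~x4   (double negation)
= ~(~x2 & x2 | ~x2 & ~x2) & ~~x4   (absorption)
= ~~x2 & ~~x4   (distribution)
= x2 & ~~x4   (double negation)
= x2 & x4   (double negation)

x2 & x4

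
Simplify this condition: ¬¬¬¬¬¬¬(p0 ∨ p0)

¬p0

¬¬¬¬¬¬¬(p0 ∨ p0)
= ¬¬¬¬¬(p0 ∨ p0)
= ¬¬¬¬¬p0
= ¬¬¬p0
= ¬p0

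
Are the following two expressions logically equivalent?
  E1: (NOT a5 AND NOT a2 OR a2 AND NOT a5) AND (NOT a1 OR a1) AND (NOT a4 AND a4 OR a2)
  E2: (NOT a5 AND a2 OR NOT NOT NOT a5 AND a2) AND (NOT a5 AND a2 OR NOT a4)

Yes

E1: (NOT a5 AND NOT a2 OR a2 AND NOT a5) AND (NOT a1 OR a1) AND (NOT a4 AND a4 OR a2)
    = (NOT a5 AND NOT a2 OR a2 AND NOT a5) AND (NOT a1 OR a1) AND a2   [complement / identity]
    = (NOT a5 AND NOT a2 OR a2 AND NOT a5) AND a2   [complement / identity]
    = NOT a5 AND a2   [distribution]
E2: (NOT a5 AND a2 OR NOT NOT NOT a5 AND a2) AND (NOT a5 AND a2 OR NOT a4)
    = (NOT a5 AND a2 OR NOT a5 AND a2) AND (NOT a5 AND a2 OR NOT a4)   [double negation]
    = NOT a5 AND a2 AND NOT a4 OR NOT a5 AND a2   [distribution]
    = NOT a5 AND a2   [absorption]
Both reduce to NOT a5 AND a2, so they are equivalent.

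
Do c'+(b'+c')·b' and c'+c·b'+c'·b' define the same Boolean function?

E1: c'+(b'+c')·b'
    = c'+b'   — absorption
E2: c'+c·b'+c'·b'
    = c'+b'   — distribution
Both reduce to c'+b', so they are equivalent.

Yes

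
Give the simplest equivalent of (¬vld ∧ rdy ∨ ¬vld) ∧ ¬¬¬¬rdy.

(¬vld ∧ rdy ∨ ¬vld) ∧ ¬¬¬¬rdy
= ¬vld ∧ ¬¬¬¬rdy
= ¬vld ∧ ¬¬rdy
= ¬vld ∧ rdy

¬vld ∧ rdy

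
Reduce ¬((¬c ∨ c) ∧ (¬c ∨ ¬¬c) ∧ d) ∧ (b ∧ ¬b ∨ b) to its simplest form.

¬d ∧ b

¬((¬c ∨ c) ∧ (¬c ∨ ¬¬c) ∧ d) ∧ (b ∧ ¬b ∨ b)
= ¬((¬c ∨ c) ∧ (¬c ∨ c) ∧ d) ∧ (b ∧ ¬b ∨ b)   (double negation)
= ¬((¬c ∨ c) ∧ (¬c ∨ c) ∧ d) ∧ b   (complement / identity)
= ¬((¬c ∨ c) ∧ d) ∧ b   (idempotence)
= ¬d ∧ b   (complement / identity)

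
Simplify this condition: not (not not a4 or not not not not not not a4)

not (not not a4 or not not not not not not a4)
= not (not not a4 or not not not not a4)   [double negation]
= not (not not a4 or not not a4)   [double negation]
= not a4 and not a4   [De Morgan]
= not a4   [idempotence]

not a4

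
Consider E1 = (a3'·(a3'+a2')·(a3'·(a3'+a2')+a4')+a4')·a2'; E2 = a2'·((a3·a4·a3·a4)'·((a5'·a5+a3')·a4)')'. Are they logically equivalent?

No

E1: (a3'·(a3'+a2')·(a3'·(a3'+a2')+a4')+a4')·a2'
    = (a3'·(a3'+a2')+a4')·a2'   — absorption
    = (a3'+a4')·a2'   — absorption
E2: a2'·((a3·a4·a3·a4)'·((a5'·a5+a3')·a4)')'
    = a2'·((a3·a4)'·((a5'·a5+a3')·a4)')'   — idempotence
    = a2'·((a3·a4)'·(a3'·a4)')'   — complement / identity
    = a2'·(a3·a4+a3'·a4)   — De Morgan
    = a2'·a4   — distribution
These differ: at a2=0, a3=0, a4=0, a5=0, E1 = 1 but E2 = 0.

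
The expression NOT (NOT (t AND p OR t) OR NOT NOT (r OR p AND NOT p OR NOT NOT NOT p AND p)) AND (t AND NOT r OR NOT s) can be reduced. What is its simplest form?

NOT (NOT (t AND p OR t) OR NOT NOT (r OR p AND NOT p OR NOT NOT NOT p AND p)) AND (t AND NOT r OR NOT s)
= NOT (NOT (t AND p OR t) OR NOT NOT (r OR p AND NOT p OR NOT p AND p)) AND (t AND NOT r OR NOT s)   [double negation]
= (t AND p OR t) AND NOT (r OR p AND NOT p OR NOT p AND p) AND (t AND NOT r OR NOT s)   [De Morgan]
= (t AND p OR t) AND NOT (r OR p AND NOT p) AND (t AND NOT r OR NOT s)   [complement / identity]
= (t AND p OR t) AND NOT r AND (t AND NOT r OR NOT s)   [complement / identity]
= t AND NOT r AND (t AND NOT r OR NOT s)   [absorption]
= t AND NOT r   [absorption]

t AND NOT r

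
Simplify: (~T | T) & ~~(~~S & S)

(~T | T) & ~~(~~S & S)
= (~T | T) & ~~(S & S)   [double negation]
= (~T | T) & S & S   [double negation]
= S & S   [complement / identity]
= S   [idempotence]

S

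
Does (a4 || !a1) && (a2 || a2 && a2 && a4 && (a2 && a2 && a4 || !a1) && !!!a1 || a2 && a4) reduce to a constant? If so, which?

no

(a4 || !a1) && (a2 || a2 && a2 && a4 && (a2 && a2 && a4 || !a1) && !!!a1 || a2 && a4)
= (a4 || !a1) && (a2 || a2 && a2 && a4 && (a2 && a2 && a4 || !a1) && !a1 || a2 && a4)   (double negation)
= (a4 || !a1) && (a2 || a2 && a2 && a4 && !a1 || a2 && a4)   (absorption)
= (a4 || !a1) && (a2 || a2 && a4 && !a1 || a2 && a4)   (idempotence)
= (a4 || !a1) && (a2 || a2 && a4)   (absorption)
= (a4 || !a1) && a2   (absorption)
This depends on a1, a2, a4, so it is not a constant.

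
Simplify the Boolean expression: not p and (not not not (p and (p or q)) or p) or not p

not p

not p and (not not not (p and (p or q)) or p) or not p
= not p and (not not not p or p) or not p   (absorption)
= not p and (not p or p) or not p   (double negation)
= not p or not p   (complement / identity)
= not p   (idempotence)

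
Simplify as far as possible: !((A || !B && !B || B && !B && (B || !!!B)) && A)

!A

!((A || !B && !B || B && !B && (B || !!!B)) && A)
= !((A || !B && !B || B && !B && (B || !B)) && A)   (double negation)
= !((A || !B && !B || B && !B) && A)   (complement / identity)
= !((A || !B) && A)   (distribution)
= !A   (absorption)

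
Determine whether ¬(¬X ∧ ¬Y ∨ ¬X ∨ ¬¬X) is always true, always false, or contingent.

¬(¬X ∧ ¬Y ∨ ¬X ∨ ¬¬X)
= ¬(¬X ∨ ¬¬X)   [absorption]
= X ∧ ¬X   [De Morgan]
= False   [complement]

always false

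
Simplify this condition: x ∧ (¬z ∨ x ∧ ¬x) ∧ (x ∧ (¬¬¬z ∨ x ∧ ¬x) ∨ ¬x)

x ∧ (¬z ∨ x ∧ ¬x) ∧ (x ∧ (¬¬¬z ∨ x ∧ ¬x) ∨ ¬x)
= x ∧ (¬z ∨ x ∧ ¬x) ∧ (x ∧ (¬z ∨ x ∧ ¬x) ∨ ¬x)
= x ∧ (¬z ∨ x ∧ ¬x)
= x ∧ ¬z

x ∧ ¬z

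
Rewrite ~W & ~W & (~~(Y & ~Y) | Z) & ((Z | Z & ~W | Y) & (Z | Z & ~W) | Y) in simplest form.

~W & ~W & (~~(Y & ~Y) | Z) & ((Z | Z & ~W | Y) & (Z | Z & ~W) | Y)
= ~W & ~W & (Y & ~Y | Z) & ((Z | Z & ~W | Y) & (Z | Z & ~W) | Y)   — double negation
= ~W & ~W & Z & ((Z | Z & ~W | Y) & (Z | Z & ~W) | Y)   — complement / identity
= ~W & ~W & Z & (Z | Z & ~W | Y)   — absorption
= ~W & Z & (Z | Z & ~W | Y)   — idempotence
= ~W & Z & (Z | Y)   — absorption
= ~W & Z   — absorption

~W & Z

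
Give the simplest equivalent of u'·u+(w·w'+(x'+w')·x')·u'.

x'·u'

u'·u+(w·w'+(x'+w')·x')·u'
= u'·u+(w·w'+x')·u'   — absorption
= (w·w'+x')·u'   — complement / identity
= x'·u'   — complement / identity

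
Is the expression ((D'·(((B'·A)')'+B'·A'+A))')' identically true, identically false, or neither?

((D'·(((B'·A)')'+B'·A'+A))')'
= ((D'·(B'·A+B'·A'+A))')'   (double negation)
= ((D'·(B'+A))')'   (distribution)
= D'·(B'+A)   (double negation)
This depends on A, B, D, so it is not a constant.

neither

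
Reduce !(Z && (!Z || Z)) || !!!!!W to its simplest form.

!(Z && (!Z || Z)) || !!!!!W
= !Z || !!!!!W
= !Z || !!!W
= !Z || !W

!Z || !W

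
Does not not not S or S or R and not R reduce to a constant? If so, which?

not not not S or S or R and not R
= not not not S or S   — complement / identity
= not S or S   — double negation
= True   — complement

yes, True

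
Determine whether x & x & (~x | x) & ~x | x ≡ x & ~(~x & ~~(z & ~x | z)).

E1: x & x & (~x | x) & ~x | x
    = x & (~x | x) & ~x | x   — idempotence
    = x & ~x | x   — complement / identity
    = x   — complement / identity
E2: x & ~(~x & ~~(z & ~x | z))
    = x & ~(~x & ~~z)   — absorption
    = x & (x | ~z)   — De Morgan
    = x   — absorption
Both reduce to x, so they are equivalent.

Yes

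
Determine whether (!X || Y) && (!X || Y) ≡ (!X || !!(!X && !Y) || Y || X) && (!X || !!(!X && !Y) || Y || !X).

Yes

E1: (!X || Y) && (!X || Y)
    = !X || Y
E2: (!X || !!(!X && !Y) || Y || X) && (!X || !!(!X && !Y) || Y || !X)
    = X && !X || !X || !!(!X && !Y) || Y
    = X && !X || !X || !X && !Y || Y
    = !X || !X && !Y || Y
    = !X || Y
Both reduce to !X || Y, so they are equivalent.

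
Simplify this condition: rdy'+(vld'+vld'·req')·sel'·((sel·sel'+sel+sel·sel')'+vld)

rdy'+vld'·sel'

rdy'+(vld'+vld'·req')·sel'·((sel·sel'+sel+sel·sel')'+vld)
= rdy'+(vld'+vld'·req')·sel'·((sel·sel'+sel)'+vld)   — complement / identity
= rdy'+vld'·sel'·((sel·sel'+sel)'+vld)   — absorption
= rdy'+vld'·sel'·(sel'+vld)   — complement / identity
= rdy'+vld'·sel'   — absorption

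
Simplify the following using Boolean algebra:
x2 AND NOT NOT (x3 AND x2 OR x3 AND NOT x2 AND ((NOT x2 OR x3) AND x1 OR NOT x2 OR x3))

x2 AND NOT NOT (x3 AND x2 OR x3 AND NOT x2 AND ((NOT x2 OR x3) AND x1 OR NOT x2 OR x3))
= x2 AND NOT NOT (x3 AND x2 OR x3 AND NOT x2 AND (NOT x2 OR x3))   (absorption)
= x2 AND NOT NOT (x3 AND x2 OR x3 AND NOT x2)   (absorption)
= x2 AND NOT NOT x3   (distribution)
= x2 AND x3   (double negation)

x2 AND x3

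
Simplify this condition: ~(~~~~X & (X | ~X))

~X

~(~~~~X & (X | ~X))
= ~(~~X & (X | ~X))   — double negation
= ~~~X   — complement / identity
= ~X   — double negation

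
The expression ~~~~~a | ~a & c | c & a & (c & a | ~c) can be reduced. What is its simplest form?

~a | c

~~~~~a | ~a & c | c & a & (c & a | ~c)
= ~~~~~a | ~a & c | c & a
= ~~~a | ~a & c | c & a
= ~~~a | c
= ~a | c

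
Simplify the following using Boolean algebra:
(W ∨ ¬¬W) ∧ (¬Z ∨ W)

(W ∨ ¬¬W) ∧ (¬Z ∨ W)
= ¬¬W ∧ ¬Z ∨ W   (distribution)
= W ∧ ¬Z ∨ W   (double negation)
= W   (absorption)

W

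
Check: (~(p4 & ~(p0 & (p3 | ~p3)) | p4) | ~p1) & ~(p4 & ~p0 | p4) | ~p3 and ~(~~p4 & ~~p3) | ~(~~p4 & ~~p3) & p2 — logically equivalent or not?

E1: (~(p4 & ~(p0 & (p3 | ~p3)) | p4) | ~p1) & ~(p4 & ~p0 | p4) | ~p3
    = (~(p4 & ~p0 | p4) | ~p1) & ~(p4 & ~p0 | p4) | ~p3
    = ~(p4 & ~p0 | p4) | ~p3
    = ~p4 | ~p3
E2: ~(~~p4 & ~~p3) | ~(~~p4 & ~~p3) & p2
    = ~(~~p4 & ~~p3)
    = ~p4 | ~p3
Both reduce to ~p4 | ~p3, so they are equivalent.

Yes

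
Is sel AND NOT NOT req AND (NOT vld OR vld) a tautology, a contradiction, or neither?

neither

sel AND NOT NOT req AND (NOT vld OR vld)
= sel AND NOT NOT req   [complement / identity]
= sel AND req   [double negation]
This depends on req, sel, so it is not a constant.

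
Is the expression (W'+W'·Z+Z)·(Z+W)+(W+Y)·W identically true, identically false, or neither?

neither

(W'+W'·Z+Z)·(Z+W)+(W+Y)·W
= (W'+Z)·(Z+W)+(W+Y)·W
= Z+W'·W+(W+Y)·W
= Z+W'·W+W
= Z+W
This depends on W, Z, so it is not a constant.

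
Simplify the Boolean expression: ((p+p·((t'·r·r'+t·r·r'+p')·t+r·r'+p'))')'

((p+p·((t'·r·r'+t·r·r'+p')·t+r·r'+p'))')'
= ((p+p·((r·r'+p')·t+r·r'+p'))')'   (distribution)
= ((p+p·(r·r'+p'))')'   (absorption)
= ((p+p·p')')'   (complement / identity)
= (p')'   (complement / identity)
= p   (double negation)

p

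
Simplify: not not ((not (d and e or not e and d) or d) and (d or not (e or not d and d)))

not not ((not (d and e or not e and d) or d) and (d or not (e or not d and d)))
= not not ((not d or d) and (d or not (e or not d and d)))   [distribution]
= not not ((not d or d) and (d or not e))   [complement / identity]
= not not (d or not e)   [complement / identity]
= d or not e   [double negation]

d or not e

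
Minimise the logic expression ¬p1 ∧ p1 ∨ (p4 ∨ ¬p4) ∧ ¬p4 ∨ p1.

¬p1 ∧ p1 ∨ (p4 ∨ ¬p4) ∧ ¬p4 ∨ p1
= ¬p1 ∧ p1 ∨ ¬p4 ∨ p1   [complement / identity]
= ¬p4 ∨ p1   [complement / identity]

¬p4 ∨ p1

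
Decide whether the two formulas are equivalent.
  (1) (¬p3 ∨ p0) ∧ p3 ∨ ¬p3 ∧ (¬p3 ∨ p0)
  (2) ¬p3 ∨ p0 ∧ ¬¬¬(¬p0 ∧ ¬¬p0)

Yes

E1: (¬p3 ∨ p0) ∧ p3 ∨ ¬p3 ∧ (¬p3 ∨ p0)
    = ¬p3 ∨ p0   [distribution]
E2: ¬p3 ∨ p0 ∧ ¬¬¬(¬p0 ∧ ¬¬p0)
    = ¬p3 ∨ p0 ∧ ¬¬(p0 ∨ ¬p0)   [De Morgan]
    = ¬p3 ∨ p0 ∧ (p0 ∨ ¬p0)   [double negation]
    = ¬p3 ∨ p0   [complement / identity]
Both reduce to ¬p3 ∨ p0, so they are equivalent.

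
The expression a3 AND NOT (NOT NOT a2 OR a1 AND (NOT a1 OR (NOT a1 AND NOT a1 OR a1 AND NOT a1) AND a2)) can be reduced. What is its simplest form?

a3 AND NOT (NOT NOT a2 OR a1 AND (NOT a1 OR (NOT a1 AND NOT a1 OR a1 AND NOT a1) AND a2))
= a3 AND NOT (NOT NOT a2 OR a1 AND (NOT a1 OR NOT a1 AND a2))   (distribution)
= a3 AND NOT (NOT NOT a2 OR a1 AND NOT a1)   (absorption)
= a3 AND NOT NOT NOT a2   (complement / identity)
= a3 AND NOT a2   (double negation)

a3 AND NOT a2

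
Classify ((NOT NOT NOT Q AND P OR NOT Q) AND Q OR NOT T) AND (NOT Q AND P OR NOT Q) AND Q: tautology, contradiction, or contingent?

contradiction

((NOT NOT NOT Q AND P OR NOT Q) AND Q OR NOT T) AND (NOT Q AND P OR NOT Q) AND Q
= ((NOT Q AND P OR NOT Q) AND Q OR NOT T) AND (NOT Q AND P OR NOT Q) AND Q   [double negation]
= (NOT Q AND P OR NOT Q) AND Q   [absorption]
= NOT Q AND Q   [absorption]
= FALSE   [complement]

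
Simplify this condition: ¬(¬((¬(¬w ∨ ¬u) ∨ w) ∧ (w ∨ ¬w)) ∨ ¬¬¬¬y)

w ∧ ¬y

¬(¬((¬(¬w ∨ ¬u) ∨ w) ∧ (w ∨ ¬w)) ∨ ¬¬¬¬y)
= ¬(¬((w ∧ u ∨ w) ∧ (w ∨ ¬w)) ∨ ¬¬¬¬y)   — De Morgan
= (w ∧ u ∨ w) ∧ (w ∨ ¬w) ∧ ¬¬¬y   — De Morgan
= w ∧ (w ∨ ¬w) ∧ ¬¬¬y   — absorption
= w ∧ ¬¬¬y   — complement / identity
= w ∧ ¬y   — double negation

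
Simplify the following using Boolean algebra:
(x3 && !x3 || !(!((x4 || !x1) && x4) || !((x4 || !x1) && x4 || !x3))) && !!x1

x4 && x1

(x3 && !x3 || !(!((x4 || !x1) && x4) || !((x4 || !x1) && x4 || !x3))) && !!x1
= (x3 && !x3 || (x4 || !x1) && x4 && ((x4 || !x1) && x4 || !x3)) && !!x1   — De Morgan
= (x3 && !x3 || (x4 || !x1) && x4) && !!x1   — absorption
= (x3 && !x3 || (x4 || !x1) && x4) && x1   — double negation
= (x3 && !x3 || x4) && x1   — absorption
= x4 && x1   — complement / identity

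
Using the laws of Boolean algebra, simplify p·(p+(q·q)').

p

p·(p+(q·q)')
= p·(p+q')
= p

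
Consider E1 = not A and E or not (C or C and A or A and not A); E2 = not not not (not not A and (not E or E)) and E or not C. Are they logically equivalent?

E1: not A and E or not (C or C and A or A and not A)
    = not A and E or not (C or C and A)   (complement / identity)
    = not A and E or not C   (absorption)
E2: not not not (not not A and (not E or E)) and E or not C
    = not not not not not A and E or not C   (complement / identity)
    = not not not A and E or not C   (double negation)
    = not A and E or not C   (double negation)
Both reduce to not A and E or not C, so they are equivalent.

Yes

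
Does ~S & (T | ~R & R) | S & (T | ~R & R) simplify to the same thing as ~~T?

Yes

E1: ~S & (T | ~R & R) | S & (T | ~R & R)
    = T | ~R & R   (distribution)
    = T   (complement / identity)
E2: ~~T
    = T   (double negation)
Both reduce to T, so they are equivalent.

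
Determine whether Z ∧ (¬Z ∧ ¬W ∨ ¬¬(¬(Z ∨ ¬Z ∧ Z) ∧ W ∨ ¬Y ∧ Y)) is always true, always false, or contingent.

Z ∧ (¬Z ∧ ¬W ∨ ¬¬(¬(Z ∨ ¬Z ∧ Z) ∧ W ∨ ¬Y ∧ Y))
= Z ∧ (¬Z ∧ ¬W ∨ ¬¬(¬Z ∧ W ∨ ¬Y ∧ Y))   — complement / identity
= Z ∧ (¬Z ∧ ¬W ∨ ¬Z ∧ W ∨ ¬Y ∧ Y)   — double negation
= Z ∧ (¬Z ∧ ¬W ∨ ¬Z ∧ W)   — complement / identity
= Z ∧ ¬Z   — distribution
= False   — complement

always false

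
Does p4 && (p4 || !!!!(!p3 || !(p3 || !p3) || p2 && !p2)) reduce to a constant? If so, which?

no

p4 && (p4 || !!!!(!p3 || !(p3 || !p3) || p2 && !p2))
= p4 && (p4 || !!(!p3 || !(p3 || !p3) || p2 && !p2))
= p4 && (p4 || !!(!p3 || !(p3 || !p3)))
= p4 && (p4 || !(p3 && (p3 || !p3)))
= p4 && (p4 || !p3)
= p4
This depends on p4, so it is not a constant.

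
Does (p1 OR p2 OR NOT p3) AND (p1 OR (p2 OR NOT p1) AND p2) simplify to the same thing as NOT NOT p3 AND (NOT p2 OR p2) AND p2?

E1: (p1 OR p2 OR NOT p3) AND (p1 OR (p2 OR NOT p1) AND p2)
    = (p1 OR p2 OR NOT p3) AND (p1 OR p2)
    = p1 OR p2
E2: NOT NOT p3 AND (NOT p2 OR p2) AND p2
    = NOT NOT p3 AND p2
    = p3 AND p2
These differ: at p1=1, p2=0, p3=0, E1 = 1 but E2 = 0.

No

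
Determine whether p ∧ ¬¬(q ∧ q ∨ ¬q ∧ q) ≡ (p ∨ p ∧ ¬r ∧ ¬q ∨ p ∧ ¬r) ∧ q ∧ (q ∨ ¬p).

E1: p ∧ ¬¬(q ∧ q ∨ ¬q ∧ q)
    = p ∧ ¬¬q
    = p ∧ q
E2: (p ∨ p ∧ ¬r ∧ ¬q ∨ p ∧ ¬r) ∧ q ∧ (q ∨ ¬p)
    = (p ∨ p ∧ ¬r) ∧ q ∧ (q ∨ ¬p)
    = (p ∨ p ∧ ¬r) ∧ q
    = p ∧ q
Both reduce to p ∧ q, so they are equivalent.

Yes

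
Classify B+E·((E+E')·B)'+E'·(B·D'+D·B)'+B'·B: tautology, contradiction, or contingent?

tautology

B+E·((E+E')·B)'+E'·(B·D'+D·B)'+B'·B
= B+E·B'+E'·(B·D'+D·B)'+B'·B   — complement / identity
= B+E·B'+E'·B'+B'·B   — distribution
= B+B'+B'·B   — distribution
= B+B'   — complement / identity
= 1   — complement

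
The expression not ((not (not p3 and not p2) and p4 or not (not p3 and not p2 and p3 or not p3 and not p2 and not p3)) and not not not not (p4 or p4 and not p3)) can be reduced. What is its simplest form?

not p3 and not p2 or not p4

not ((not (not p3 and not p2) and p4 or not (not p3 and not p2 and p3 or not p3 and not p2 and not p3)) and not not not not (p4 or p4 and not p3))
= not ((not (not p3 and not p2) and p4 or not (not p3 and not p2)) and not not not not (p4 or p4 and not p3))   — distribution
= not (not (not p3 and not p2) and not not not not (p4 or p4 and not p3))   — absorption
= not (not (not p3 and not p2) and not not not not p4)   — absorption
= not (not (not p3 and not p2) and not not p4)   — double negation
= not p3 and not p2 or not p4   — De Morgan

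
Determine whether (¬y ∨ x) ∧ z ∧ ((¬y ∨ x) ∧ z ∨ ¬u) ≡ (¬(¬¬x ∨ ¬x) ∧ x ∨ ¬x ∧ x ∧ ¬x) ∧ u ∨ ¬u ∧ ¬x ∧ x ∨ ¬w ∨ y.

E1: (¬y ∨ x) ∧ z ∧ ((¬y ∨ x) ∧ z ∨ ¬u)
    = (¬y ∨ x) ∧ z   [absorption]
E2: (¬(¬¬x ∨ ¬x) ∧ x ∨ ¬x ∧ x ∧ ¬x) ∧ u ∨ ¬u ∧ ¬x ∧ x ∨ ¬w ∨ y
    = (¬x ∧ x ∧ x ∨ ¬x ∧ x ∧ ¬x) ∧ u ∨ ¬u ∧ ¬x ∧ x ∨ ¬w ∨ y   [De Morgan]
    = ¬x ∧ x ∧ u ∨ ¬u ∧ ¬x ∧ x ∨ ¬w ∨ y   [distribution]
    = ¬x ∧ x ∨ ¬w ∨ y   [distribution]
    = ¬w ∨ y   [complement / identity]
These differ: at u=1, w=0, x=0, y=1, z=0, E1 = 0 but E2 = 1.

No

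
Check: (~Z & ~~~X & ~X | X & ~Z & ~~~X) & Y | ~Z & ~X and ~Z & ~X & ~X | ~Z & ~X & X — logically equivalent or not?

Yes

E1: (~Z & ~~~X & ~X | X & ~Z & ~~~X) & Y | ~Z & ~X
    = ~Z & ~~~X & Y | ~Z & ~X   — distribution
    = ~Z & ~X & Y | ~Z & ~X   — double negation
    = ~Z & ~X   — absorption
E2: ~Z & ~X & ~X | ~Z & ~X & X
    = ~Z & ~X   — distribution
Both reduce to ~Z & ~X, so they are equivalent.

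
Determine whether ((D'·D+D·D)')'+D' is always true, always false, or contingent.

((D'·D+D·D)')'+D'
= ((D·(D'+D))')'+D'   [distribution]
= (D')'+D'   [complement / identity]
= D+D'   [double negation]
= 1   [complement]

always true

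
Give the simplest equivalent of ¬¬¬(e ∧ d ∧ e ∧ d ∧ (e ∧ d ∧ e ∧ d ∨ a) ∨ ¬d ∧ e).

¬¬¬(e ∧ d ∧ e ∧ d ∧ (e ∧ d ∧ e ∧ d ∨ a) ∨ ¬d ∧ e)
= ¬¬¬(e ∧ d ∧ e ∧ d ∨ ¬d ∧ e)
= ¬¬¬(e ∧ d ∨ ¬d ∧ e)
= ¬(e ∧ d ∨ ¬d ∧ e)
= ¬e

¬e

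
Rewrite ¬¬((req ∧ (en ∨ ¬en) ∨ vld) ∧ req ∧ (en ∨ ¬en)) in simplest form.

¬¬((req ∧ (en ∨ ¬en) ∨ vld) ∧ req ∧ (en ∨ ¬en))
= ¬¬(req ∧ (en ∨ ¬en))   (absorption)
= ¬¬req   (complement / identity)
= req   (double negation)

req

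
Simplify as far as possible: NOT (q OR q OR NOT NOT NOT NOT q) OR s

NOT q OR s

NOT (q OR q OR NOT NOT NOT NOT q) OR s
= NOT (q OR q OR NOT NOT q) OR s   [double negation]
= NOT (q OR q OR q) OR s   [double negation]
= NOT (q OR q) OR s   [idempotence]
= NOT q OR s   [idempotence]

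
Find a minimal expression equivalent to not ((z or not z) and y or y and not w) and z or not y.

not ((z or not z) and y or y and not w) and z or not y
= not (y or y and not w) and z or not y
= not y and z or not y
= not y

not y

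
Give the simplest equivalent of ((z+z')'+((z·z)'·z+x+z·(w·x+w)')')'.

x+z·w'

((z+z')'+((z·z)'·z+x+z·(w·x+w)')')'
= ((z+z')'+(z'·z+x+z·(w·x+w)')')'
= (z+z')·(z'·z+x+z·(w·x+w)')
= (z+z')·(z'·z+x+z·w')
= (z+z')·(x+z·w')
= x+z·w'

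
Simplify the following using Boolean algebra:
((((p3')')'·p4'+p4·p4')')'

((((p3')')'·p4'+p4·p4')')'
= ((((p3')')'·p4')')'   — complement / identity
= ((p3'·p4')')'   — double negation
= p3'·p4'   — double negation

p3'·p4'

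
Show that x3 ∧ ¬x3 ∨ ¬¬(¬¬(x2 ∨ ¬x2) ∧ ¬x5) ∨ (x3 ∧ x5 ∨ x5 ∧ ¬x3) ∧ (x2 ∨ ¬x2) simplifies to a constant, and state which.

x3 ∧ ¬x3 ∨ ¬¬(¬¬(x2 ∨ ¬x2) ∧ ¬x5) ∨ (x3 ∧ x5 ∨ x5 ∧ ¬x3) ∧ (x2 ∨ ¬x2)
= ¬¬(¬¬(x2 ∨ ¬x2) ∧ ¬x5) ∨ (x3 ∧ x5 ∨ x5 ∧ ¬x3) ∧ (x2 ∨ ¬x2)
= ¬¬(x2 ∨ ¬x2) ∧ ¬x5 ∨ (x3 ∧ x5 ∨ x5 ∧ ¬x3) ∧ (x2 ∨ ¬x2)
= (x2 ∨ ¬x2) ∧ ¬x5 ∨ (x3 ∧ x5 ∨ x5 ∧ ¬x3) ∧ (x2 ∨ ¬x2)
= (x2 ∨ ¬x2) ∧ ¬x5 ∨ x5 ∧ (x2 ∨ ¬x2)
= x2 ∨ ¬x2
= True

True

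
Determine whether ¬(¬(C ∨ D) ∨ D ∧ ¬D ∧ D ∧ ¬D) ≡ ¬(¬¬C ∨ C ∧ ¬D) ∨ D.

No

E1: ¬(¬(C ∨ D) ∨ D ∧ ¬D ∧ D ∧ ¬D)
    = ¬(¬(C ∨ D) ∨ D ∧ ¬D)   — idempotence
    = ¬¬(C ∨ D)   — complement / identity
    = C ∨ D   — double negation
E2: ¬(¬¬C ∨ C ∧ ¬D) ∨ D
    = ¬(C ∨ C ∧ ¬D) ∨ D   — double negation
    = ¬C ∨ D   — absorption
These differ: at C=0, D=0, E1 = 0 but E2 = 1.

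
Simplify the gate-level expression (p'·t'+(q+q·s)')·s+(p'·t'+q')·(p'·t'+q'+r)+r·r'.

p'·t'+q'

(p'·t'+(q+q·s)')·s+(p'·t'+q')·(p'·t'+q'+r)+r·r'
= (p'·t'+(q+q·s)')·s+p'·t'+q'+r·r'   — absorption
= (p'·t'+q')·s+p'·t'+q'+r·r'   — absorption
= (p'·t'+q')·s+p'·t'+q'   — complement / identity
= p'·t'+q'   — absorption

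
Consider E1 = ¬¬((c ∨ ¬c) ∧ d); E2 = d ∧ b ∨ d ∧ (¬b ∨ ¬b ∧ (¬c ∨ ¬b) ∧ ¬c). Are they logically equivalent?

Yes

E1: ¬¬((c ∨ ¬c) ∧ d)
    = ¬¬d   (complement / identity)
    = d   (double negation)
E2: d ∧ b ∨ d ∧ (¬b ∨ ¬b ∧ (¬c ∨ ¬b) ∧ ¬c)
    = d ∧ b ∨ d ∧ (¬b ∨ ¬b ∧ ¬c)   (absorption)
    = d ∧ b ∨ d ∧ ¬b   (absorption)
    = d   (distribution)
Both reduce to d, so they are equivalent.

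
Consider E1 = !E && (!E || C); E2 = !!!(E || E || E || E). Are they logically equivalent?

Yes

E1: !E && (!E || C)
    = !E   — absorption
E2: !!!(E || E || E || E)
    = !(E || E || E || E)   — double negation
    = !(E || E)   — idempotence
    = !E   — idempotence
Both reduce to !E, so they are equivalent.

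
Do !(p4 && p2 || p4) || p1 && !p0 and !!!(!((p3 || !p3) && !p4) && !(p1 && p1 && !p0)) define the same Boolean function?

Yes

E1: !(p4 && p2 || p4) || p1 && !p0
    = !p4 || p1 && !p0   (absorption)
E2: !!!(!((p3 || !p3) && !p4) && !(p1 && p1 && !p0))
    = !!((p3 || !p3) && !p4 || p1 && p1 && !p0)   (De Morgan)
    = !!(!p4 || p1 && p1 && !p0)   (complement / identity)
    = !p4 || p1 && p1 && !p0   (double negation)
    = !p4 || p1 && !p0   (idempotence)
Both reduce to !p4 || p1 && !p0, so they are equivalent.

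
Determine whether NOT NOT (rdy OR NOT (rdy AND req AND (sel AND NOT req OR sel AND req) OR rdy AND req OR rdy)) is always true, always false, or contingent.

always true

NOT NOT (rdy OR NOT (rdy AND req AND (sel AND NOT req OR sel AND req) OR rdy AND req OR rdy))
= NOT NOT (rdy OR NOT (rdy AND req AND sel OR rdy AND req OR rdy))   (distribution)
= rdy OR NOT (rdy AND req AND sel OR rdy AND req OR rdy)   (double negation)
= rdy OR NOT (rdy AND req OR rdy)   (absorption)
= rdy OR NOT rdy   (absorption)
= TRUE   (complement)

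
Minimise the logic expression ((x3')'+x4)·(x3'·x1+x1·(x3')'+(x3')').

x4·x1+x3

((x3')'+x4)·(x3'·x1+x1·(x3')'+(x3')')
= ((x3')'+x4)·((x3'+(x3')')·x1+(x3')')   [distribution]
= ((x3')'+x4)·((x3'+x3)·x1+(x3')')   [double negation]
= ((x3')'+x4)·(x1+(x3')')   [complement / identity]
= x4·x1+(x3')'   [distribution]
= x4·x1+x3   [double negation]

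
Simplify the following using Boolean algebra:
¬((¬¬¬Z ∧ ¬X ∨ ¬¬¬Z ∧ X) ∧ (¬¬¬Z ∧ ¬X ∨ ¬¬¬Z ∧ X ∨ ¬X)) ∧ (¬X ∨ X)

Z

¬((¬¬¬Z ∧ ¬X ∨ ¬¬¬Z ∧ X) ∧ (¬¬¬Z ∧ ¬X ∨ ¬¬¬Z ∧ X ∨ ¬X)) ∧ (¬X ∨ X)
= ¬(¬¬¬Z ∧ ¬X ∨ ¬¬¬Z ∧ X) ∧ (¬X ∨ X)   (absorption)
= ¬¬¬¬Z ∧ (¬X ∨ X)   (distribution)
= ¬¬¬¬Z   (complement / identity)
= ¬¬Z   (double negation)
= Z   (double negation)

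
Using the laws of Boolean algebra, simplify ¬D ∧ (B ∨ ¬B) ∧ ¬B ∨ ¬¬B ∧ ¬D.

¬D ∧ (B ∨ ¬B) ∧ ¬B ∨ ¬¬B ∧ ¬D
= ¬D ∧ (B ∨ ¬B) ∧ ¬B ∨ B ∧ ¬D   [double negation]
= ¬D ∧ ¬B ∨ B ∧ ¬D   [complement / identity]
= ¬D   [distribution]

¬D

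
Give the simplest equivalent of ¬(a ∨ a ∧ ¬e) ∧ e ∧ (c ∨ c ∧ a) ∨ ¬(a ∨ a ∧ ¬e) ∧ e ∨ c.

¬a ∧ e ∨ c

¬(a ∨ a ∧ ¬e) ∧ e ∧ (c ∨ c ∧ a) ∨ ¬(a ∨ a ∧ ¬e) ∧ e ∨ c
= ¬(a ∨ a ∧ ¬e) ∧ e ∧ c ∨ ¬(a ∨ a ∧ ¬e) ∧ e ∨ c   [absorption]
= ¬(a ∨ a ∧ ¬e) ∧ e ∨ c   [absorption]
= ¬a ∧ e ∨ c   [absorption]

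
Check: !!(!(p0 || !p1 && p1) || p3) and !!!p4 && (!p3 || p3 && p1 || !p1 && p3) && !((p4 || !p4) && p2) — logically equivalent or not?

E1: !!(!(p0 || !p1 && p1) || p3)
    = !!(!p0 || p3)   — complement / identity
    = !p0 || p3   — double negation
E2: !!!p4 && (!p3 || p3 && p1 || !p1 && p3) && !((p4 || !p4) && p2)
    = !!!p4 && (!p3 || p3 && p1 || !p1 && p3) && !p2   — complement / identity
    = !!!p4 && (!p3 || p3) && !p2   — distribution
    = !!!p4 && !p2   — complement / identity
    = !p4 && !p2   — double negation
These differ: at p0=0, p1=0, p2=1, p3=0, p4=1, E1 = 1 but E2 = 0.

No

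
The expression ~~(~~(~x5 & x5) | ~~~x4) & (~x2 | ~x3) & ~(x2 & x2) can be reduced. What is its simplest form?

~x4 & ~x2

~~(~~(~x5 & x5) | ~~~x4) & (~x2 | ~x3) & ~(x2 & x2)
= ~~(~x5 & x5 | ~~~x4) & (~x2 | ~x3) & ~(x2 & x2)   (double negation)
= ~~(~x5 & x5 | ~x4) & (~x2 | ~x3) & ~(x2 & x2)   (double negation)
= ~~~x4 & (~x2 | ~x3) & ~(x2 & x2)   (complement / identity)
= ~x4 & (~x2 | ~x3) & ~(x2 & x2)   (double negation)
= ~x4 & (~x2 | ~x3) & ~x2   (idempotence)
= ~x4 & ~x2   (absorption)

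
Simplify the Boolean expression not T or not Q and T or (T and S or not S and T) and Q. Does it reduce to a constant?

True

not T or not Q and T or (T and S or not S and T) and Q
= not T or not Q and T or T and Q
= not T or T
= True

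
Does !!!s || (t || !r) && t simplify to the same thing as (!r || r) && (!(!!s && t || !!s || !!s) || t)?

Yes

E1: !!!s || (t || !r) && t
    = !!!s || t   [absorption]
    = !s || t   [double negation]
E2: (!r || r) && (!(!!s && t || !!s || !!s) || t)
    = (!r || r) && (!(!!s || !!s) || t)   [absorption]
    = (!r || r) && (!s && !s || t)   [De Morgan]
    = (!r || r) && (!s || t)   [idempotence]
    = !s || t   [complement / identity]
Both reduce to !s || t, so they are equivalent.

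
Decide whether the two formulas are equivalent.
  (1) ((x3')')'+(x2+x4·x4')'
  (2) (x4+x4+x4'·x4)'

No

E1: ((x3')')'+(x2+x4·x4')'
    = ((x3')')'+x2'   — complement / identity
    = x3'+x2'   — double negation
E2: (x4+x4+x4'·x4)'
    = (x4+x4)'   — complement / identity
    = x4'   — idempotence
These differ: at x2=0, x3=0, x4=1, E1 = 1 but E2 = 0.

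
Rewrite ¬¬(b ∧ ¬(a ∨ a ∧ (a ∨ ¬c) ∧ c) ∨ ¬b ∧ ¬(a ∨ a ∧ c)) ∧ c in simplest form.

¬a ∧ c

¬¬(b ∧ ¬(a ∨ a ∧ (a ∨ ¬c) ∧ c) ∨ ¬b ∧ ¬(a ∨ a ∧ c)) ∧ c
= ¬¬(b ∧ ¬(a ∨ a ∧ c) ∨ ¬b ∧ ¬(a ∨ a ∧ c)) ∧ c
= ¬¬¬(a ∨ a ∧ c) ∧ c
= ¬(a ∨ a ∧ c) ∧ c
= ¬a ∧ c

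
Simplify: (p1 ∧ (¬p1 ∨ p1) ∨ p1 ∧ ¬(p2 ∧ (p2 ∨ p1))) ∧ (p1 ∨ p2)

p1

(p1 ∧ (¬p1 ∨ p1) ∨ p1 ∧ ¬(p2 ∧ (p2 ∨ p1))) ∧ (p1 ∨ p2)
= (p1 ∨ p1 ∧ ¬(p2 ∧ (p2 ∨ p1))) ∧ (p1 ∨ p2)   — complement / identity
= (p1 ∨ p1 ∧ ¬p2) ∧ (p1 ∨ p2)   — absorption
= p1 ∧ (p1 ∨ p2)   — absorption
= p1   — absorption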